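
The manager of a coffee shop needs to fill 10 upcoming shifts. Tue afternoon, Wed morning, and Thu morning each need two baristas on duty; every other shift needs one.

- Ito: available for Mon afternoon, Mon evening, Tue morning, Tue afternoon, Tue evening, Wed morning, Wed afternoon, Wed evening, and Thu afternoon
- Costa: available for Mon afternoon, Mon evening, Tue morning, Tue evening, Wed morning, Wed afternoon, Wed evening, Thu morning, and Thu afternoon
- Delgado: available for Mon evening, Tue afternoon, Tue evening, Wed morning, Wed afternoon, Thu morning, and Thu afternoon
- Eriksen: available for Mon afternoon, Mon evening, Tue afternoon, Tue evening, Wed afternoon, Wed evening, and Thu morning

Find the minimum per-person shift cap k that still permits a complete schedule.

4

With 4 baristas and 13 worker-slots to fill, someone must work at least ⌈13/4⌉ = 4 shifts, so k ≥ 4.
k = 4 works: Mon afternoon→Ito, Mon evening→Delgado, Tue morning→Ito, Tue afternoon→Ito+Delgado, Tue evening→Delgado, Wed morning→Ito+Costa, Wed afternoon→Eriksen, Wed evening→Costa, Thu morning→Costa+Delgado, Thu afternoon→Costa.
Loads: Ito 4, Costa 4, Delgado 4, Eriksen 1 — all ≤ 4.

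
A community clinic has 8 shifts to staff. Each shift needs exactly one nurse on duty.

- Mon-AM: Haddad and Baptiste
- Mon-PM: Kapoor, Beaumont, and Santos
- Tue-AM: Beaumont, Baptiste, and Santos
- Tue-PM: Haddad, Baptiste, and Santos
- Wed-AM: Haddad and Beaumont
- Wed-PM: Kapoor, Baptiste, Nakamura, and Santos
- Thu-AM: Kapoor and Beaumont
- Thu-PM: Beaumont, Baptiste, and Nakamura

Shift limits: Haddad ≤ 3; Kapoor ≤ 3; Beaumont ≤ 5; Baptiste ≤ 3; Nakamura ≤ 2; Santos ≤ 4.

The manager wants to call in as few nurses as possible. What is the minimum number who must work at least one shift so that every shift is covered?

2

8 slots to fill and no one can take more than 5, so at least ⌈8/5⌉ = 2 nurses are needed.
Beaumont and Baptiste alone can cover everything: Mon-AM→Baptiste, Mon-PM→Beaumont, Tue-AM→Beaumont, Tue-PM→Baptiste, Wed-AM→Beaumont, Wed-PM→Baptiste, Thu-AM→Beaumont, Thu-PM→Beaumont.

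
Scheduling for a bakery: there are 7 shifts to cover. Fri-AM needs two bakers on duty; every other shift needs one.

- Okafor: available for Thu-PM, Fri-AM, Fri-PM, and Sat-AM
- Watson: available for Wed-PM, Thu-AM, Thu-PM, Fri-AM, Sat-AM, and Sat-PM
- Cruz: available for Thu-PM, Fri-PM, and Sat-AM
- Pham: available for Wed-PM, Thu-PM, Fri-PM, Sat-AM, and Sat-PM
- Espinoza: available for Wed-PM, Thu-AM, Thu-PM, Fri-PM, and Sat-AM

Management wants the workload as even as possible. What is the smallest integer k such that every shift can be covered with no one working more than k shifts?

With 5 bakers and 8 worker-slots to fill, someone must work at least ⌈8/5⌉ = 2 shifts, so k ≥ 2.
k = 2 works: Wed-PM→Pham, Thu-AM→Watson, Thu-PM→Cruz, Fri-AM→Okafor+Watson, Fri-PM→Okafor, Sat-AM→Cruz, Sat-PM→Pham.
Loads: Okafor 2, Watson 2, Cruz 2, Pham 2, Espinoza 0 — all ≤ 2.

2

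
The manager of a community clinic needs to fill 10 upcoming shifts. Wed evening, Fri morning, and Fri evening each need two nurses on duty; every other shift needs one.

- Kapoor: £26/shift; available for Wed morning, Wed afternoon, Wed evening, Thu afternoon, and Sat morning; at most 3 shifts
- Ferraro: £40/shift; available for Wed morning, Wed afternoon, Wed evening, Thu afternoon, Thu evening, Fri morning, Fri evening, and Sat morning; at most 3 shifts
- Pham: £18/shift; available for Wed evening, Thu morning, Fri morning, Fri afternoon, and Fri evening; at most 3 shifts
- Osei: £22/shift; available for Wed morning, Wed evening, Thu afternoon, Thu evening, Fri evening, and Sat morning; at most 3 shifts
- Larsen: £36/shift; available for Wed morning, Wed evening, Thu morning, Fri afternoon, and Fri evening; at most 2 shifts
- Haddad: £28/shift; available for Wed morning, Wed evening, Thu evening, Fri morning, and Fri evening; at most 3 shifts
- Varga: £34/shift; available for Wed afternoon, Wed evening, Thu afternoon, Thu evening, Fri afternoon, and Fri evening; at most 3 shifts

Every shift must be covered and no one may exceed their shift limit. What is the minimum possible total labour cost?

£316

Picking the cheapest available nurse for each shift independently would cost £276, but that ignores the shift limits.
An optimal schedule: Wed morning→Kapoor, Wed afternoon→Kapoor, Wed evening→Kapoor+Haddad, Thu morning→Pham, Thu afternoon→Osei, Thu evening→Osei, Fri morning→Pham+Haddad, Fri afternoon→Pham, Fri evening→Haddad+Varga, Sat morning→Osei.
Total: 26 + 26 + 26 + 28 + 18 + 22 + 22 + 18 + 28 + 18 + 28 + 34 + 22 = £316.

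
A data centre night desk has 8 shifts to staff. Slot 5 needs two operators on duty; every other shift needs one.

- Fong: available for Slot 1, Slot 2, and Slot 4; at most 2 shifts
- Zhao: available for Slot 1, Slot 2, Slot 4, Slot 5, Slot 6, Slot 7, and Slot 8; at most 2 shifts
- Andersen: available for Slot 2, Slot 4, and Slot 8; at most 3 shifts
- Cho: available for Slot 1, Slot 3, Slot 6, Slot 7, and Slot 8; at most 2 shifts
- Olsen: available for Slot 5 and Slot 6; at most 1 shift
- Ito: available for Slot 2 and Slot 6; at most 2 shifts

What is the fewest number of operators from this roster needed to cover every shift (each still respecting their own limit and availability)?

5

9 slots to fill and no one can take more than 3, so at least ⌈9/3⌉ = 3 operators are needed.
No set of 4 operators can cover every shift (each such set leaves at least one shift with no one available or exceeds a cap).
Fong, Zhao, Andersen, Cho, and Olsen alone can cover everything: Slot 1→Fong, Slot 2→Fong, Slot 3→Cho, Slot 4→Andersen, Slot 5→Zhao+Olsen, Slot 6→Cho, Slot 7→Zhao, Slot 8→Andersen.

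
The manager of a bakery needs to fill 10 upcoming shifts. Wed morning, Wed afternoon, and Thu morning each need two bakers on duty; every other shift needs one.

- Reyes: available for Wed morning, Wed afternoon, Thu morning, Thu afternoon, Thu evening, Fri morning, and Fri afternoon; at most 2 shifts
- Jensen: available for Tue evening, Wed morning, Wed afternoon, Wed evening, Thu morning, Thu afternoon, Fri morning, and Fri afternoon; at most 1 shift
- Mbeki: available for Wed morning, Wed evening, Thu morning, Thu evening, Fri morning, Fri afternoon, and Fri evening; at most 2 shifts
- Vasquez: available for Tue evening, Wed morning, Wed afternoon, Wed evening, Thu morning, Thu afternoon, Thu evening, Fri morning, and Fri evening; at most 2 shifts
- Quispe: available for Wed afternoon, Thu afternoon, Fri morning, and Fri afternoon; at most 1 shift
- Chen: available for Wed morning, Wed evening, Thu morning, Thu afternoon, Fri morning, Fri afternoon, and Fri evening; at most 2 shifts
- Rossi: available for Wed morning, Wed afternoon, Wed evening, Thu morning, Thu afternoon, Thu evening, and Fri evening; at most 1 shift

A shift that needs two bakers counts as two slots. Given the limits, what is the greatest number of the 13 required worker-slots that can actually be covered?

Total capacity across all bakers is 2+1+2+2+1+2+1 = 11, and 13 slots are needed, so at most 11 can be filled.
An assignment achieving 11: Tue evening→Jensen, Wed morning→Vasquez+Chen, Wed afternoon→Reyes+Vasquez, Wed evening→Mbeki, Thu morning→Chen+Rossi, Thu evening→Reyes, Fri afternoon→Quispe, Fri evening→Mbeki.
Loads: Reyes 2/2, Jensen 1/1, Mbeki 2/2, Vasquez 2/2, Quispe 1/1, Chen 2/2, Rossi 1/1.

11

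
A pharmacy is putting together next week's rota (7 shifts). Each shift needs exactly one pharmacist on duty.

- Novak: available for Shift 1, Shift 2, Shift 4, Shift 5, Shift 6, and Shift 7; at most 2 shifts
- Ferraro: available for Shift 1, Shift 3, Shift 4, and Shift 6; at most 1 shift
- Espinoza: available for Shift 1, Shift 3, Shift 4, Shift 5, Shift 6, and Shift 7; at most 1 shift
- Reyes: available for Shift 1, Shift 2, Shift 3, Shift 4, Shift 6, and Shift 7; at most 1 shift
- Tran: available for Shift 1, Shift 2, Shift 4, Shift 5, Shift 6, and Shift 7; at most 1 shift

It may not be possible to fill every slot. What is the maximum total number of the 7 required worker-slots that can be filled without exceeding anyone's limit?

6

Total capacity across all pharmacists is 2+1+1+1+1 = 6, and 7 slots are needed, so at most 6 can be filled.
An assignment achieving 6: Shift 1→Reyes, Shift 2→Novak, Shift 3→Ferraro, Shift 4→Tran, Shift 5→Novak, Shift 7→Espinoza.
Loads: Novak 2/2, Ferraro 1/1, Espinoza 1/1, Reyes 1/1, Tran 1/1.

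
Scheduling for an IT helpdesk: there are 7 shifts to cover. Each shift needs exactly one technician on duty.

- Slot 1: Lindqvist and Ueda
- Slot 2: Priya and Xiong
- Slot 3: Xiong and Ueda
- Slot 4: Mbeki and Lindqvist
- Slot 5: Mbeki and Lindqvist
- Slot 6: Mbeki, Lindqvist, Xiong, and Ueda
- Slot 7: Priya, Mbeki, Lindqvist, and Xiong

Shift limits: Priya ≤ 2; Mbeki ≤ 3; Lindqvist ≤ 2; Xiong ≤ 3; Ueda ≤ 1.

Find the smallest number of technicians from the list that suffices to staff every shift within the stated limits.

3

7 slots to fill and no one can take more than 3, so at least ⌈7/3⌉ = 3 technicians are needed.
Mbeki, Lindqvist, and Xiong alone can cover everything: Slot 1→Lindqvist, Slot 2→Xiong, Slot 3→Xiong, Slot 4→Mbeki, Slot 5→Mbeki, Slot 6→Mbeki, Slot 7→Lindqvist.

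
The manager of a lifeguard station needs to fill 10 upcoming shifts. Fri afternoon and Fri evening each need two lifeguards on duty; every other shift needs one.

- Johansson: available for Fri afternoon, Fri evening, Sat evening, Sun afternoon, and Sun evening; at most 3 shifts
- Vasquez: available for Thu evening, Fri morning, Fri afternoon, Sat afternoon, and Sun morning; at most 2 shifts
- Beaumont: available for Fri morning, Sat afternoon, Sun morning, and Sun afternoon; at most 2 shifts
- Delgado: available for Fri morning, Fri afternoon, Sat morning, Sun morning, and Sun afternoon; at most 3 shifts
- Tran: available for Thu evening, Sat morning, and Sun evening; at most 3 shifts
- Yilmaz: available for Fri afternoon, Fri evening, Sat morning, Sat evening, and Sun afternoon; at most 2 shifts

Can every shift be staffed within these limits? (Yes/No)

Yes

Fri evening can only be covered by Johansson and Yilmaz, so that assignment is forced.
One valid schedule: Thu evening→Vasquez, Fri morning→Beaumont, Fri afternoon→Delgado+Yilmaz, Fri evening→Johansson+Yilmaz, Sat morning→Delgado, Sat afternoon→Vasquez, Sat evening→Johansson, Sun morning→Beaumont, Sun afternoon→Delgado, Sun evening→Johansson.
Loads: Johansson 3/3, Vasquez 2/2, Beaumont 2/2, Delgado 3/3, Tran 0/3, Yilmaz 2/2 — all within limits.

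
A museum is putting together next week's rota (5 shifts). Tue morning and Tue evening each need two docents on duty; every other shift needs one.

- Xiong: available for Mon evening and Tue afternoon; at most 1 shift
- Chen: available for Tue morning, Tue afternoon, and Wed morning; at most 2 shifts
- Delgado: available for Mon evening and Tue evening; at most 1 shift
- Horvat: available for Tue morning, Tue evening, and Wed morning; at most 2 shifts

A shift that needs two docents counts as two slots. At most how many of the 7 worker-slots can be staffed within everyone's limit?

6

Total capacity across all docents is 1+2+1+2 = 6, and 7 slots are needed, so at most 6 can be filled.
An assignment achieving 6: Mon evening→Xiong, Tue morning→Chen+Horvat, Tue afternoon→Chen, Tue evening→Delgado+Horvat.
Loads: Xiong 1/1, Chen 2/2, Delgado 1/1, Horvat 2/2.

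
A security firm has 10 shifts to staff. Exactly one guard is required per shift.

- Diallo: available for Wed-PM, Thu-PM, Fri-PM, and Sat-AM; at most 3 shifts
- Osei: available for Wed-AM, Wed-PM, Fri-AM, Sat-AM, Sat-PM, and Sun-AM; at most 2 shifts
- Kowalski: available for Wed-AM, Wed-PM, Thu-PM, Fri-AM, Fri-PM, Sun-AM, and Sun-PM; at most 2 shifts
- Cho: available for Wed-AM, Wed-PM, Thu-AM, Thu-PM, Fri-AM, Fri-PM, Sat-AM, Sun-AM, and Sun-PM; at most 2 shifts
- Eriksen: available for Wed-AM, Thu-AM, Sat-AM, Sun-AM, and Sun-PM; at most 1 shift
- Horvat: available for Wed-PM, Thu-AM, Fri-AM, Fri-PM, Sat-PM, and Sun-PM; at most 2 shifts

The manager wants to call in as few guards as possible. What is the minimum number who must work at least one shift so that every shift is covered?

5

10 slots to fill and no one can take more than 3, so at least ⌈10/3⌉ = 4 guards are needed.
Any 4 guards together have capacity at most 3+2+2+2 = 9 < 10 slots, so 4 can never suffice.
Diallo, Osei, Kowalski, Cho, and Eriksen alone can cover everything: Wed-AM→Kowalski, Wed-PM→Diallo, Thu-AM→Cho, Thu-PM→Diallo, Fri-AM→Osei, Fri-PM→Diallo, Sat-AM→Cho, Sat-PM→Osei, Sun-AM→Eriksen, Sun-PM→Kowalski.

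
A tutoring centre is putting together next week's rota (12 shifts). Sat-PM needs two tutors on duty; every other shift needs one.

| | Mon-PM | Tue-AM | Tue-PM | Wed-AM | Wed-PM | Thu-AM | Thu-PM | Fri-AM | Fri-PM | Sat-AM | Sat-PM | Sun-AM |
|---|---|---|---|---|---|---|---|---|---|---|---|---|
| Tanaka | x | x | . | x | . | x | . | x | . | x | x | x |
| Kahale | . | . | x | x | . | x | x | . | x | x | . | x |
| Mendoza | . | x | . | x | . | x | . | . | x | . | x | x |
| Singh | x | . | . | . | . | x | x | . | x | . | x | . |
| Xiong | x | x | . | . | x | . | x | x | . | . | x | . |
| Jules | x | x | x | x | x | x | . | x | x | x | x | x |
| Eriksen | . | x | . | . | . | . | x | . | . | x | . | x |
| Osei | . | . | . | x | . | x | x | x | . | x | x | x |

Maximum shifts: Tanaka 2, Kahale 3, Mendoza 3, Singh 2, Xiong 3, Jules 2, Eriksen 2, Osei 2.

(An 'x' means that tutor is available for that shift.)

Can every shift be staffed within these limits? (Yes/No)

Yes

One valid schedule: Mon-PM→Tanaka, Tue-AM→Mendoza, Tue-PM→Kahale, Wed-AM→Kahale, Wed-PM→Xiong, Thu-AM→Mendoza, Thu-PM→Singh, Fri-AM→Tanaka, Fri-PM→Kahale, Sat-AM→Jules, Sat-PM→Singh+Xiong, Sun-AM→Mendoza.
Loads: Tanaka 2/2, Kahale 3/3, Mendoza 3/3, Singh 2/2, Xiong 2/3, Jules 1/2, Eriksen 0/2, Osei 0/2 — all within limits.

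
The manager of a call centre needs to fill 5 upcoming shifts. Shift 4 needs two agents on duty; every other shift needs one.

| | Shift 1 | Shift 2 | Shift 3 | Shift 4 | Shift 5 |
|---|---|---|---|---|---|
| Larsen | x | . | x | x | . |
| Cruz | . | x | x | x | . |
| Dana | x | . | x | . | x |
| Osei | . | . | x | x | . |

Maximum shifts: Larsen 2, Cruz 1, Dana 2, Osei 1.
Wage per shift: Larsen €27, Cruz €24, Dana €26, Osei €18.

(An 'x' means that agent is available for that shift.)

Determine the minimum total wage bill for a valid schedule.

Shift 2 can only be covered by Cruz, so that assignment is forced.
Shift 5 can only be covered by Dana, so that assignment is forced.
Picking the cheapest available agent for each shift independently would cost €136, but that ignores the shift limits.
An optimal schedule: Shift 1→Larsen, Shift 2→Cruz, Shift 3→Dana, Shift 4→Larsen+Osei, Shift 5→Dana.
Total: 27 + 24 + 26 + 27 + 18 + 26 = €148.

€148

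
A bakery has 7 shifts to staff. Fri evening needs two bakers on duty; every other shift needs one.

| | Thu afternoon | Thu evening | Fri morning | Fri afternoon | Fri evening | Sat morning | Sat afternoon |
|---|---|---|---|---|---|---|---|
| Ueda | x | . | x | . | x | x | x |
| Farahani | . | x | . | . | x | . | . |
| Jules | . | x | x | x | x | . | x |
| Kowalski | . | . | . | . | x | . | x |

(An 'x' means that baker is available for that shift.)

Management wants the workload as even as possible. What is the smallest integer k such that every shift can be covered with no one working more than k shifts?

2

With 4 bakers and 8 worker-slots to fill, someone must work at least ⌈8/4⌉ = 2 shifts, so k ≥ 2.
k = 2 works: Thu afternoon→Ueda, Thu evening→Farahani, Fri morning→Jules, Fri afternoon→Jules, Fri evening→Farahani+Kowalski, Sat morning→Ueda, Sat afternoon→Kowalski.
Loads: Ueda 2, Farahani 2, Jules 2, Kowalski 2 — all ≤ 2.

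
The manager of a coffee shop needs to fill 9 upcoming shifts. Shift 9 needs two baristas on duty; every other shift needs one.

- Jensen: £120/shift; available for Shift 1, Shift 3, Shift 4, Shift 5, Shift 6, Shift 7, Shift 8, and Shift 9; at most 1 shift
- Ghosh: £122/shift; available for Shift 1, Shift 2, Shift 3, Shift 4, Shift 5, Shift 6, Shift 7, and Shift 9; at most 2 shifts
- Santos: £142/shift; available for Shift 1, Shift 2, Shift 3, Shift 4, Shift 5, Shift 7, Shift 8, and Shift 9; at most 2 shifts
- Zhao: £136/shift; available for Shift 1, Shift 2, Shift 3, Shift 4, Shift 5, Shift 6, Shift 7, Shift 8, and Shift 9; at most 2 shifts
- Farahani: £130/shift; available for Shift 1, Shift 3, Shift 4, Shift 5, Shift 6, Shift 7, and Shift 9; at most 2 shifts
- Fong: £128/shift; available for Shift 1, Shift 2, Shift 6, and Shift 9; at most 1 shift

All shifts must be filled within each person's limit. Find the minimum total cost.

£1308

Picking the cheapest available barista for each shift independently would cost £1204, but that ignores the shift limits.
An optimal schedule: Shift 1→Farahani, Shift 2→Ghosh, Shift 3→Ghosh, Shift 4→Santos, Shift 5→Santos, Shift 6→Zhao, Shift 7→Zhao, Shift 8→Jensen, Shift 9→Farahani+Fong.
Total: 130 + 122 + 122 + 142 + 142 + 136 + 136 + 120 + 130 + 128 = £1308.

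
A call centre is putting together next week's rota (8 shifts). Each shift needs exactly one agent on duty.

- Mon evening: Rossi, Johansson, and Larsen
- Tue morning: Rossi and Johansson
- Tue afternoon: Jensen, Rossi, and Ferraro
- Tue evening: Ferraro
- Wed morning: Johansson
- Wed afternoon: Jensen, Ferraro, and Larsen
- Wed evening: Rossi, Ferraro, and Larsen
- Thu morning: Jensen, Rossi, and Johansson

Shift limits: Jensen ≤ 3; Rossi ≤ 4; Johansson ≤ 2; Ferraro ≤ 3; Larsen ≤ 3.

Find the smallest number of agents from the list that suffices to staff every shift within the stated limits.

3

8 slots to fill and no one can take more than 4, so at least ⌈8/4⌉ = 2 agents are needed.
Any 2 agents together have capacity at most 4+3 = 7 < 8 slots, so 2 can never suffice.
Rossi, Johansson, and Ferraro alone can cover everything: Mon evening→Rossi, Tue morning→Rossi, Tue afternoon→Rossi, Tue evening→Ferraro, Wed morning→Johansson, Wed afternoon→Ferraro, Wed evening→Rossi, Thu morning→Johansson.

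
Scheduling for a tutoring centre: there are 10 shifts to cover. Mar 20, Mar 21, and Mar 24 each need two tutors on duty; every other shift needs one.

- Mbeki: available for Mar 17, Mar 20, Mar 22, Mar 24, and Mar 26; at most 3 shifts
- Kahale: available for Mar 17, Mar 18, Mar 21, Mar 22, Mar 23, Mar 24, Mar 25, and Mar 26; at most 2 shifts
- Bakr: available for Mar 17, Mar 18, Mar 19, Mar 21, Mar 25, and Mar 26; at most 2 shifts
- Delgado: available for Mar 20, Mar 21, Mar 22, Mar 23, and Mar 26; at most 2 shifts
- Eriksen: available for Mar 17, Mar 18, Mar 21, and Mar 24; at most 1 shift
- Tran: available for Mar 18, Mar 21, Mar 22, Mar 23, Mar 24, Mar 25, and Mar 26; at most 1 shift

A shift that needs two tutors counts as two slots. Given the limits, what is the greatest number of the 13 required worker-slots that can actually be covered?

11

Total capacity across all tutors is 3+2+2+2+1+1 = 11, and 13 slots are needed, so at most 11 can be filled.
An assignment achieving 11: Mar 17→Mbeki, Mar 18→Bakr, Mar 19→Bakr, Mar 20→Mbeki+Delgado, Mar 21→Delgado, Mar 22→Mbeki, Mar 23→Kahale, Mar 24→Eriksen+Tran, Mar 25→Kahale.
Loads: Mbeki 3/3, Kahale 2/2, Bakr 2/2, Delgado 2/2, Eriksen 1/1, Tran 1/1.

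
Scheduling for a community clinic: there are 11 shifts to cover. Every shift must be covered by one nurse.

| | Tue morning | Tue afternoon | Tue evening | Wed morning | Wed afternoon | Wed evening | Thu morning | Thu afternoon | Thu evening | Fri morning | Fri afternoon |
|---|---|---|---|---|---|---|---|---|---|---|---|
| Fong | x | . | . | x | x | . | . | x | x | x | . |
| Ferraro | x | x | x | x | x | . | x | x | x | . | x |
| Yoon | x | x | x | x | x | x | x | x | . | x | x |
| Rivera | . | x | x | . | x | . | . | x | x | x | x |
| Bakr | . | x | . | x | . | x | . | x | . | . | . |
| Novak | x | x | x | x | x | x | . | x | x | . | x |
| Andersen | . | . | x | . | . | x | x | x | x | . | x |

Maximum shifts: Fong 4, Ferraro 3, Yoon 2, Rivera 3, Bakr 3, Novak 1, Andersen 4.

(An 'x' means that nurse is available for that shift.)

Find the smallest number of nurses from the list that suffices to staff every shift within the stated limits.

3

11 slots to fill and no one can take more than 4, so at least ⌈11/4⌉ = 3 nurses are needed.
Fong, Ferraro, and Andersen alone can cover everything: Tue morning→Fong, Tue afternoon→Ferraro, Tue evening→Ferraro, Wed morning→Fong, Wed afternoon→Fong, Wed evening→Andersen, Thu morning→Ferraro, Thu afternoon→Andersen, Thu evening→Andersen, Fri morning→Fong, Fri afternoon→Andersen.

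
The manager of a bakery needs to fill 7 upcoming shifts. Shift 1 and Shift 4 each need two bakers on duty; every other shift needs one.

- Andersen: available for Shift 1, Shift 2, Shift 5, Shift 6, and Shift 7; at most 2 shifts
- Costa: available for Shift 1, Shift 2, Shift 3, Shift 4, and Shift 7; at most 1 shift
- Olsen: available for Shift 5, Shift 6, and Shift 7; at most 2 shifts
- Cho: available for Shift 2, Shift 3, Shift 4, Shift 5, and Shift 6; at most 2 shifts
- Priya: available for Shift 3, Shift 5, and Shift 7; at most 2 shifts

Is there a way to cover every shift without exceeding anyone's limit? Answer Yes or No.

Total capacity is 9 and 9 slots are needed, so capacity alone doesn't rule it out.
Shifts {Shift 1, Shift 4} need 4 worker-slots in total, but the bakers available for any of those shifts (Andersen, Costa, and Cho) can supply at most 3 among them. So no valid schedule exists.

No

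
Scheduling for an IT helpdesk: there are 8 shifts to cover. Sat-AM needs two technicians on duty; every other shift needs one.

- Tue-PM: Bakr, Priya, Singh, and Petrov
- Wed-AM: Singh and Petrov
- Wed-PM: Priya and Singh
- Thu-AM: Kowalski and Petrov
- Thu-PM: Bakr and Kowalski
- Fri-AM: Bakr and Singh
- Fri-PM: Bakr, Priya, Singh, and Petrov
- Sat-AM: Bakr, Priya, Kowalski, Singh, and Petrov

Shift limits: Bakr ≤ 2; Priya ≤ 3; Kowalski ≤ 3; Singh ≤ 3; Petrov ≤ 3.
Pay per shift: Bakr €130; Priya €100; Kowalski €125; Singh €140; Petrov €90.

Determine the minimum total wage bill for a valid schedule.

Picking the cheapest available technician for each shift independently would cost €905, but that ignores the shift limits.
An optimal schedule: Tue-PM→Petrov, Wed-AM→Petrov, Wed-PM→Priya, Thu-AM→Petrov, Thu-PM→Kowalski, Fri-AM→Bakr, Fri-PM→Priya, Sat-AM→Priya+Kowalski.
Total: 90 + 90 + 100 + 90 + 125 + 130 + 100 + 100 + 125 = €950.

€950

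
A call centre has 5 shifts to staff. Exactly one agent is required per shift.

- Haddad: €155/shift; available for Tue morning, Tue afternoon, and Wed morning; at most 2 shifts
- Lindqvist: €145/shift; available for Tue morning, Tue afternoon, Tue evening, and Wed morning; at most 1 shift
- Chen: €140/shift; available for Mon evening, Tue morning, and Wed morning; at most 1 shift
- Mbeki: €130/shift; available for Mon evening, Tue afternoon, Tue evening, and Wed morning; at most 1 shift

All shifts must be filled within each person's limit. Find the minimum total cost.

€725

Picking the cheapest available agent for each shift independently would cost €660, but that ignores the shift limits.
An optimal schedule: Mon evening→Chen, Tue morning→Haddad, Tue afternoon→Haddad, Tue evening→Lindqvist, Wed morning→Mbeki.
Total: 140 + 155 + 155 + 145 + 130 = €725.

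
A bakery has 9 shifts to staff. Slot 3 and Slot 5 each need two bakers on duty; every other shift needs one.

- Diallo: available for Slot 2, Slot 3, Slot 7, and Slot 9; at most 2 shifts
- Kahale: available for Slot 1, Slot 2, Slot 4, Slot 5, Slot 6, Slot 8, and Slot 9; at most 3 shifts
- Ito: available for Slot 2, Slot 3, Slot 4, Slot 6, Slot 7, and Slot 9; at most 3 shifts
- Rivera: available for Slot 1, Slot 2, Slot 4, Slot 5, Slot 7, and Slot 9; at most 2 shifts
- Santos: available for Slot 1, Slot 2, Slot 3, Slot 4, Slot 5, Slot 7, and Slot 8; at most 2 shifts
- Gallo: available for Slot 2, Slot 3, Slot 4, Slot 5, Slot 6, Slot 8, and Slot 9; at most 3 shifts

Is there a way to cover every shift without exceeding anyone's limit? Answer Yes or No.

Yes

One valid schedule: Slot 1→Kahale, Slot 2→Ito, Slot 3→Ito+Santos, Slot 4→Ito, Slot 5→Rivera+Santos, Slot 6→Kahale, Slot 7→Diallo, Slot 8→Kahale, Slot 9→Diallo.
Loads: Diallo 2/2, Kahale 3/3, Ito 3/3, Rivera 1/2, Santos 2/2, Gallo 0/3 — all within limits.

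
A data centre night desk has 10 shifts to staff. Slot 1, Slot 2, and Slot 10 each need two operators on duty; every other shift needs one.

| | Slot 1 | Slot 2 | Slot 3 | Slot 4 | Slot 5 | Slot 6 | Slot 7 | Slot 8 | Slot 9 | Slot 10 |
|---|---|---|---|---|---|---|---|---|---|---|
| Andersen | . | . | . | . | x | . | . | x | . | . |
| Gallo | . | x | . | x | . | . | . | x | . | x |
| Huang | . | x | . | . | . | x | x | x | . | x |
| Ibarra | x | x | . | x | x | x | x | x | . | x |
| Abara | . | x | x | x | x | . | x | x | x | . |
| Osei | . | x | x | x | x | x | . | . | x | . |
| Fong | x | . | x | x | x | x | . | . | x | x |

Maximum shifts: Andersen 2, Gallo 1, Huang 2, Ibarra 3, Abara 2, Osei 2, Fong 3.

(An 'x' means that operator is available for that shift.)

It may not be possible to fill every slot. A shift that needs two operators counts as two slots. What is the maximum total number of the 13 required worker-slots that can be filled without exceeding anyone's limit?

13

Total capacity across all operators is 2+1+2+3+2+2+3 = 15, and 13 slots are needed, so at most 13 can be filled.
An assignment achieving 13: Slot 1→Ibarra+Fong, Slot 2→Ibarra+Osei, Slot 3→Abara, Slot 4→Osei, Slot 5→Andersen, Slot 6→Huang, Slot 7→Huang, Slot 8→Andersen, Slot 9→Abara, Slot 10→Gallo+Ibarra.
Loads: Andersen 2/2, Gallo 1/1, Huang 2/2, Ibarra 3/3, Abara 2/2, Osei 2/2, Fong 1/3.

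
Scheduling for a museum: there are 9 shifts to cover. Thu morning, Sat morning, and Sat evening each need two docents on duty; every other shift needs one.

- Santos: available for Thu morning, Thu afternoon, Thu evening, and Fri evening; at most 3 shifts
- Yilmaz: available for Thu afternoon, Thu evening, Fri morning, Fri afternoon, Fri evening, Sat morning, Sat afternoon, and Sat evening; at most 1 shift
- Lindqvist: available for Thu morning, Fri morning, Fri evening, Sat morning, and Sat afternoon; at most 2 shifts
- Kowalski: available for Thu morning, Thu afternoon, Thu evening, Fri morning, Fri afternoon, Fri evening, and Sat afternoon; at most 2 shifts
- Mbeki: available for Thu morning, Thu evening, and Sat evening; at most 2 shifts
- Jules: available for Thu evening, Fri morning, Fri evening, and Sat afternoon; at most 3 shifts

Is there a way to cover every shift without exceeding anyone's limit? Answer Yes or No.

No

Total capacity is 13 and 12 slots are needed, so capacity alone doesn't rule it out.
Shifts {Sat morning, Sat evening} need 4 worker-slots in total, but the docents available for any of those shifts (Yilmaz, Lindqvist, and Mbeki) can supply at most 3 among them. So no valid schedule exists.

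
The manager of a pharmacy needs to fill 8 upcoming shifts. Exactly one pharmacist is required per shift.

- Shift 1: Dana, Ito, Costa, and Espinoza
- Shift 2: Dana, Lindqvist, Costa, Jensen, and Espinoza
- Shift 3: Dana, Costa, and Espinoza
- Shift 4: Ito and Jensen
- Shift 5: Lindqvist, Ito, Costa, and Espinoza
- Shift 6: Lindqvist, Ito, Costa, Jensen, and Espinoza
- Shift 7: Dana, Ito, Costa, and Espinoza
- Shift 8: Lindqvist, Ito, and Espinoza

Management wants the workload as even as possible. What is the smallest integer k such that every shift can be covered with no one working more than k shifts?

2

With 6 pharmacists and 8 worker-slots to fill, someone must work at least ⌈8/6⌉ = 2 shifts, so k ≥ 2.
k = 2 works: Shift 1→Dana, Shift 2→Costa, Shift 3→Dana, Shift 4→Ito, Shift 5→Lindqvist, Shift 6→Costa, Shift 7→Ito, Shift 8→Lindqvist.
Loads: Dana 2, Lindqvist 2, Ito 2, Costa 2, Jensen 0, Espinoza 0 — all ≤ 2.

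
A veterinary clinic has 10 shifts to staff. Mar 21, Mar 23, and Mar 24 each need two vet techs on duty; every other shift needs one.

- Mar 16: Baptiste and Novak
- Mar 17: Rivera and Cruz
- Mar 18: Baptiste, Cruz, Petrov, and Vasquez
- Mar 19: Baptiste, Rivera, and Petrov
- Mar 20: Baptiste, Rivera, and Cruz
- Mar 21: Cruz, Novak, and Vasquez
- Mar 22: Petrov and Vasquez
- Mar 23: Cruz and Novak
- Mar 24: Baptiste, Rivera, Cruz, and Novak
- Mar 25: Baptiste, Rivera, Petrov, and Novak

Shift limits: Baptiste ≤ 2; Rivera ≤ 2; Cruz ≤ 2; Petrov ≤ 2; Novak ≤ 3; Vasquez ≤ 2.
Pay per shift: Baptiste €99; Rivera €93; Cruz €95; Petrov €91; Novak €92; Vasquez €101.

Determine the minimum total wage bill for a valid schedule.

€1234

Mar 23 can only be covered by Cruz and Novak, so that assignment is forced.
Picking the cheapest available vet tech for each shift independently would cost €1201, but that ignores the shift limits.
An optimal schedule: Mar 16→Baptiste, Mar 17→Rivera, Mar 18→Vasquez, Mar 19→Baptiste, Mar 20→Rivera, Mar 21→Novak+Vasquez, Mar 22→Petrov, Mar 23→Cruz+Novak, Mar 24→Cruz+Novak, Mar 25→Petrov.
Total: 99 + 93 + 101 + 99 + 93 + 92 + 101 + 91 + 95 + 92 + 95 + 92 + 91 = €1234.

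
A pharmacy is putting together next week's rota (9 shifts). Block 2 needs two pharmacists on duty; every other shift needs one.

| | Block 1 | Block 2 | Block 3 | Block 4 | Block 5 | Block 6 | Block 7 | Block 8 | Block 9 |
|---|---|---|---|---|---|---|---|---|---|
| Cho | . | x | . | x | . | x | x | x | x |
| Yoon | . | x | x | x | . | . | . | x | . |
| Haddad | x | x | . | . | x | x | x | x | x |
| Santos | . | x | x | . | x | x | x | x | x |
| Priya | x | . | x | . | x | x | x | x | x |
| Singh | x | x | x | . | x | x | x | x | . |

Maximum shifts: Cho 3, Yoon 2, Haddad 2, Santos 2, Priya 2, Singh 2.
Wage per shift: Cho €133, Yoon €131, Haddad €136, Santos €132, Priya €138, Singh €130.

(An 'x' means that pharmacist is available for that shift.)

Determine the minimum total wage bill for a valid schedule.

€1321

Picking the cheapest available pharmacist for each shift independently would cost €1304, but that ignores the shift limits.
An optimal schedule: Block 1→Singh, Block 2→Cho+Haddad, Block 3→Singh, Block 4→Yoon, Block 5→Santos, Block 6→Cho, Block 7→Cho, Block 8→Yoon, Block 9→Santos.
Total: 130 + 133 + 136 + 130 + 131 + 132 + 133 + 133 + 131 + 132 = €1321.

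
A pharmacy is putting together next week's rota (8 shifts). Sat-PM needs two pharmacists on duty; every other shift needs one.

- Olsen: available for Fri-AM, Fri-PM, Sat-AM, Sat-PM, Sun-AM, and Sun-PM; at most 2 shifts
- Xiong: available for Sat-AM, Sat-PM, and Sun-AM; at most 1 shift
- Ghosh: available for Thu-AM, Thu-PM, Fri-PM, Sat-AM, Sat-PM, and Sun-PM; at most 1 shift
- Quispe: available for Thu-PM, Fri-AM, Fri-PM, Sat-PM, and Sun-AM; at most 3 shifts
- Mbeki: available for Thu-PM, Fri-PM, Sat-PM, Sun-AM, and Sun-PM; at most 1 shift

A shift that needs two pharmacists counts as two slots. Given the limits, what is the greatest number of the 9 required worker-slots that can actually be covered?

Total capacity across all pharmacists is 2+1+1+3+1 = 8, and 9 slots are needed, so at most 8 can be filled.
An assignment achieving 8: Thu-AM→Ghosh, Thu-PM→Quispe, Fri-AM→Olsen, Fri-PM→Quispe, Sat-AM→Olsen, Sat-PM→Quispe, Sun-AM→Xiong, Sun-PM→Mbeki.
Loads: Olsen 2/2, Xiong 1/1, Ghosh 1/1, Quispe 3/3, Mbeki 1/1.

8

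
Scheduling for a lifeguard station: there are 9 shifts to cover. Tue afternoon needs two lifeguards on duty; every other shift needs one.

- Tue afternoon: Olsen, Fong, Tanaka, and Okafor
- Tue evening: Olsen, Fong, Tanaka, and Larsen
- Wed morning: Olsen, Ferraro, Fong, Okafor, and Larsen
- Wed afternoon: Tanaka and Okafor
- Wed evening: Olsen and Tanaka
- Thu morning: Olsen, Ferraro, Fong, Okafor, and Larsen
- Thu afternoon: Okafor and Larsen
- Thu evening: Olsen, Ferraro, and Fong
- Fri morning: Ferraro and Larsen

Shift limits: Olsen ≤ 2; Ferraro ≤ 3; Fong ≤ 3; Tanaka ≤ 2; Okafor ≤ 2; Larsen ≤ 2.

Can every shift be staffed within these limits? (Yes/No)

Yes

One valid schedule: Tue afternoon→Fong+Tanaka, Tue evening→Fong, Wed morning→Ferraro, Wed afternoon→Tanaka, Wed evening→Olsen, Thu morning→Ferraro, Thu afternoon→Okafor, Thu evening→Olsen, Fri morning→Ferraro.
Loads: Olsen 2/2, Ferraro 3/3, Fong 2/3, Tanaka 2/2, Okafor 1/2, Larsen 0/2 — all within limits.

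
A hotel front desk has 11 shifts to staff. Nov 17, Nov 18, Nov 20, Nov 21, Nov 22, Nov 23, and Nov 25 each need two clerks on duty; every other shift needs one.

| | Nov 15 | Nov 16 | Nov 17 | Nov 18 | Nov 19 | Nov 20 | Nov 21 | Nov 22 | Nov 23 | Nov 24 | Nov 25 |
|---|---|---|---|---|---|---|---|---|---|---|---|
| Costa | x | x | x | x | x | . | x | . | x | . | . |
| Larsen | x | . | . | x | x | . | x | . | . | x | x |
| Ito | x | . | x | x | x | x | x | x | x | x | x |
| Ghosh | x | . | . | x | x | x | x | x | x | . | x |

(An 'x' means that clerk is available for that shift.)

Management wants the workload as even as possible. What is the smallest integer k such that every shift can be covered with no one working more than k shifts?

With 4 clerks and 18 worker-slots to fill, someone must work at least ⌈18/4⌉ = 5 shifts, so k ≥ 5.
k = 5 works: Nov 15→Costa, Nov 16→Costa, Nov 17→Costa+Ito, Nov 18→Larsen+Ghosh, Nov 19→Costa, Nov 20→Ito+Ghosh, Nov 21→Larsen+Ghosh, Nov 22→Ito+Ghosh, Nov 23→Costa+Ito, Nov 24→Larsen, Nov 25→Larsen+Ito.
Loads: Costa 5, Larsen 4, Ito 5, Ghosh 4 — all ≤ 5.

5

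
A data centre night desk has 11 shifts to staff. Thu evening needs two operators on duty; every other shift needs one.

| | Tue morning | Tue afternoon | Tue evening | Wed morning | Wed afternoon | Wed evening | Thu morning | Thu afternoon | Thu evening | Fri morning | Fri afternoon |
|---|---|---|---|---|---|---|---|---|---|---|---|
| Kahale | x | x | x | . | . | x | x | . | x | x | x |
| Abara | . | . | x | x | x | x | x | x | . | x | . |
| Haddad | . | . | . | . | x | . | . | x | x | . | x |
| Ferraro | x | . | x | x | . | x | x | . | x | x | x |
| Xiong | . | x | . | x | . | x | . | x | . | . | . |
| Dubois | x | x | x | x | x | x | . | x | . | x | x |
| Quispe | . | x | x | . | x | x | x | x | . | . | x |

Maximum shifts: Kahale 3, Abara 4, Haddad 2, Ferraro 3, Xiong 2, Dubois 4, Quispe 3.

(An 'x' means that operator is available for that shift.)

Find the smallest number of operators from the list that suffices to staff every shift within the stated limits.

4

12 slots to fill and no one can take more than 4, so at least ⌈12/4⌉ = 3 operators are needed.
Any 3 operators together have capacity at most 4+4+3 = 11 < 12 slots, so 3 can never suffice.
Kahale, Abara, Haddad, and Ferraro alone can cover everything: Tue morning→Kahale, Tue afternoon→Kahale, Tue evening→Kahale, Wed morning→Abara, Wed afternoon→Abara, Wed evening→Abara, Thu morning→Ferraro, Thu afternoon→Abara, Thu evening→Haddad+Ferraro, Fri morning→Ferraro, Fri afternoon→Haddad.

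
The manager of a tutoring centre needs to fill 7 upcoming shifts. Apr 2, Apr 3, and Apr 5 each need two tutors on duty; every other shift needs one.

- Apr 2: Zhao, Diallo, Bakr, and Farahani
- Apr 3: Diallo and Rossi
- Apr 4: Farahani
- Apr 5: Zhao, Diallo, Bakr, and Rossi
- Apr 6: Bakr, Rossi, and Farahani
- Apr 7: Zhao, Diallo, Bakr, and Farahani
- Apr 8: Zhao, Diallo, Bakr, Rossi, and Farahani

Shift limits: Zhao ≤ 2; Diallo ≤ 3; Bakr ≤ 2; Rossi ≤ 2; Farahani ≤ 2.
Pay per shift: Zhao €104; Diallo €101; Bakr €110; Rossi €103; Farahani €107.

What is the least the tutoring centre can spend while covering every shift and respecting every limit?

Apr 3 can only be covered by Diallo and Rossi, so that assignment is forced.
Apr 4 can only be covered by Farahani, so that assignment is forced.
Picking the cheapest available tutor for each shift independently would cost €1025, but that ignores the shift limits.
An optimal schedule: Apr 2→Zhao+Farahani, Apr 3→Diallo+Rossi, Apr 4→Farahani, Apr 5→Zhao+Bakr, Apr 6→Rossi, Apr 7→Diallo, Apr 8→Diallo.
Total: 104 + 107 + 101 + 103 + 107 + 104 + 110 + 103 + 101 + 101 = €1041.

€1041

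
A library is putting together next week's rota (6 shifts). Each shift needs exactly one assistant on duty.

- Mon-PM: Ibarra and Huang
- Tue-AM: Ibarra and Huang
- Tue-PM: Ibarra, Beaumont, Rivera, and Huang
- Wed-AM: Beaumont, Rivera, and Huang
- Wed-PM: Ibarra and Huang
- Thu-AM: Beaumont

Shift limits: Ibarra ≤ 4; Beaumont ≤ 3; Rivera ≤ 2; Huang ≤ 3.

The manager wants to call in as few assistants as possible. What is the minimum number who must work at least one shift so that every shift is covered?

2

6 slots to fill and no one can take more than 4, so at least ⌈6/4⌉ = 2 assistants are needed.
Ibarra and Beaumont alone can cover everything: Mon-PM→Ibarra, Tue-AM→Ibarra, Tue-PM→Ibarra, Wed-AM→Beaumont, Wed-PM→Ibarra, Thu-AM→Beaumont.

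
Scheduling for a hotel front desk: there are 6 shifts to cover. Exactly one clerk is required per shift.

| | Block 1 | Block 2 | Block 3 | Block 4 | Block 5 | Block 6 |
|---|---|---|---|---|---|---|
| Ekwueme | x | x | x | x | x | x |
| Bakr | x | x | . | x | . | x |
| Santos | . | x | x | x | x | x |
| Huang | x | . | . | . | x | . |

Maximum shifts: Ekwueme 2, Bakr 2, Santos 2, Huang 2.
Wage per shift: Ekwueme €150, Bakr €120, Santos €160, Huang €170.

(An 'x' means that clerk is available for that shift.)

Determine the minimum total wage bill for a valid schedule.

Picking the cheapest available clerk for each shift independently would cost €780, but that ignores the shift limits.
An optimal schedule: Block 1→Ekwueme, Block 2→Bakr, Block 3→Ekwueme, Block 4→Bakr, Block 5→Santos, Block 6→Santos.
Total: 150 + 120 + 150 + 120 + 160 + 160 = €860.

€860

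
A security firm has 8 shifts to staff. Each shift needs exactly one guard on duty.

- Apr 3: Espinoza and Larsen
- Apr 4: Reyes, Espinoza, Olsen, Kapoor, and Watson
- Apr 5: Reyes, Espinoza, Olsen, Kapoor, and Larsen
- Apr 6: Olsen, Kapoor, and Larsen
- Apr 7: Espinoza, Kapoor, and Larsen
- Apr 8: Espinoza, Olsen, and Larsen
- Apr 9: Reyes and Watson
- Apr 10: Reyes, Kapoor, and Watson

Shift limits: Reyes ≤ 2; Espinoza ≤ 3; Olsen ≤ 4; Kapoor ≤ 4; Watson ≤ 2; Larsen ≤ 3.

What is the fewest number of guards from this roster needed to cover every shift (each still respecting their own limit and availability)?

8 slots to fill and no one can take more than 4, so at least ⌈8/4⌉ = 2 guards are needed.
No set of 2 guards can cover every shift (each such set leaves at least one shift with no one available or exceeds a cap).
Reyes, Espinoza, and Olsen alone can cover everything: Apr 3→Espinoza, Apr 4→Olsen, Apr 5→Olsen, Apr 6→Olsen, Apr 7→Espinoza, Apr 8→Espinoza, Apr 9→Reyes, Apr 10→Reyes.

3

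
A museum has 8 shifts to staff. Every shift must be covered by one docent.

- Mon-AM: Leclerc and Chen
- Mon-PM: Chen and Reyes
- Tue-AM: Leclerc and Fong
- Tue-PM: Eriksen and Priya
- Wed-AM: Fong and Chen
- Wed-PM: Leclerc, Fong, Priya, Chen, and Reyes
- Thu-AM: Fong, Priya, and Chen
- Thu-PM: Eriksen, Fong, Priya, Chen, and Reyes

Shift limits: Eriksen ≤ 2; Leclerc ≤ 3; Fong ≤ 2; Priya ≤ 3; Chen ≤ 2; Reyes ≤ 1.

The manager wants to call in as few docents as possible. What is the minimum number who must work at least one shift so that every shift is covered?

8 slots to fill and no one can take more than 3, so at least ⌈8/3⌉ = 3 docents are needed.
Leclerc, Priya, and Chen alone can cover everything: Mon-AM→Leclerc, Mon-PM→Chen, Tue-AM→Leclerc, Tue-PM→Priya, Wed-AM→Chen, Wed-PM→Leclerc, Thu-AM→Priya, Thu-PM→Priya.

3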